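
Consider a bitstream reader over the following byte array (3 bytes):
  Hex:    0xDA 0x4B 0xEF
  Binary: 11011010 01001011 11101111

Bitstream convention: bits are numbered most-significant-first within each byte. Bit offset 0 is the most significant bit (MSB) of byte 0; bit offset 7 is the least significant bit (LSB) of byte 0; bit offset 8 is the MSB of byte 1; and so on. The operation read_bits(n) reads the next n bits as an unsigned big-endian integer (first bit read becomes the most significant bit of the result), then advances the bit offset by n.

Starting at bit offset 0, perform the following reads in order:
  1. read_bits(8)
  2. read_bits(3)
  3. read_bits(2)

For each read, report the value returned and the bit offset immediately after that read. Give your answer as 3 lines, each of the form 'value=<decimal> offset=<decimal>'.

Read 1: bits[0:8] width=8 -> value=218 (bin 11011010); offset now 8 = byte 1 bit 0; 16 bits remain
Read 2: bits[8:11] width=3 -> value=2 (bin 010); offset now 11 = byte 1 bit 3; 13 bits remain
Read 3: bits[11:13] width=2 -> value=1 (bin 01); offset now 13 = byte 1 bit 5; 11 bits remain

Answer: value=218 offset=8
value=2 offset=11
value=1 offset=13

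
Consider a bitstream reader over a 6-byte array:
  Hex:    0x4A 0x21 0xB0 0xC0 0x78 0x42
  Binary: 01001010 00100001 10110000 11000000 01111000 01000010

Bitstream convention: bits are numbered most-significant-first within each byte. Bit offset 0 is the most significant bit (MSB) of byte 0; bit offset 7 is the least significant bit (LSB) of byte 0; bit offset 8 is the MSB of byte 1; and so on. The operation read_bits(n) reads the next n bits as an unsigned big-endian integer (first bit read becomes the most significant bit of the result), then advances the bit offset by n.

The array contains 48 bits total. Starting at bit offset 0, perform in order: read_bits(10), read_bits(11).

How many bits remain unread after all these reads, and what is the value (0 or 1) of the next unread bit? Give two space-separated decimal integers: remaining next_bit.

Read 1: bits[0:10] width=10 -> value=296 (bin 0100101000); offset now 10 = byte 1 bit 2; 38 bits remain
Read 2: bits[10:21] width=11 -> value=1078 (bin 10000110110); offset now 21 = byte 2 bit 5; 27 bits remain

Answer: 27 0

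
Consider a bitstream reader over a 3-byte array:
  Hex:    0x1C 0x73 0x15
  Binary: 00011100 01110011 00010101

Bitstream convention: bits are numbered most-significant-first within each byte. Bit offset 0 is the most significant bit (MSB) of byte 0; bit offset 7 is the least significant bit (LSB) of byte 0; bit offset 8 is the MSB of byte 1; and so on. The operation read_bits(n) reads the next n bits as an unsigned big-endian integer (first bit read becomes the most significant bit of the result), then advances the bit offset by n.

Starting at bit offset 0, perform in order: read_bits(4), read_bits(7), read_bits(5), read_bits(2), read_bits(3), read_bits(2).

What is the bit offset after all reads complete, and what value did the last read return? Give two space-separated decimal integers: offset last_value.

Read 1: bits[0:4] width=4 -> value=1 (bin 0001); offset now 4 = byte 0 bit 4; 20 bits remain
Read 2: bits[4:11] width=7 -> value=99 (bin 1100011); offset now 11 = byte 1 bit 3; 13 bits remain
Read 3: bits[11:16] width=5 -> value=19 (bin 10011); offset now 16 = byte 2 bit 0; 8 bits remain
Read 4: bits[16:18] width=2 -> value=0 (bin 00); offset now 18 = byte 2 bit 2; 6 bits remain
Read 5: bits[18:21] width=3 -> value=2 (bin 010); offset now 21 = byte 2 bit 5; 3 bits remain
Read 6: bits[21:23] width=2 -> value=2 (bin 10); offset now 23 = byte 2 bit 7; 1 bits remain

Answer: 23 2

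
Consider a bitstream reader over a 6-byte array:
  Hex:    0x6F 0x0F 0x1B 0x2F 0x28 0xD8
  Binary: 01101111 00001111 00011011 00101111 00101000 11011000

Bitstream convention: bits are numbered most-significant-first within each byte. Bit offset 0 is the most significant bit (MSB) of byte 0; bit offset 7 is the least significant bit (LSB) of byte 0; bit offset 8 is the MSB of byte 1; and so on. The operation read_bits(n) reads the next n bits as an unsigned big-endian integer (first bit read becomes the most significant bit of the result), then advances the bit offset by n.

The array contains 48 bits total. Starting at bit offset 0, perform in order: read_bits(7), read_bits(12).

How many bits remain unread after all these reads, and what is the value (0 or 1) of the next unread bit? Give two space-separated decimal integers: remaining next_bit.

Read 1: bits[0:7] width=7 -> value=55 (bin 0110111); offset now 7 = byte 0 bit 7; 41 bits remain
Read 2: bits[7:19] width=12 -> value=2168 (bin 100001111000); offset now 19 = byte 2 bit 3; 29 bits remain

Answer: 29 1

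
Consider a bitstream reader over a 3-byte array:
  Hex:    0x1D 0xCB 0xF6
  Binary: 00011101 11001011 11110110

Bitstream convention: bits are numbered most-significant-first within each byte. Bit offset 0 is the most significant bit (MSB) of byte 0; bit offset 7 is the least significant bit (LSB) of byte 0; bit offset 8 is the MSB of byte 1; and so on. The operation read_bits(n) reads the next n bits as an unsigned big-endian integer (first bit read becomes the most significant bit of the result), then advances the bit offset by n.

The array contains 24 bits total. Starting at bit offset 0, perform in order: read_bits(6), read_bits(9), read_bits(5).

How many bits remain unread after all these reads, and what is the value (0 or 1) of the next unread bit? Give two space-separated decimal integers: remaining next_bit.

Answer: 4 0

Derivation:
Read 1: bits[0:6] width=6 -> value=7 (bin 000111); offset now 6 = byte 0 bit 6; 18 bits remain
Read 2: bits[6:15] width=9 -> value=229 (bin 011100101); offset now 15 = byte 1 bit 7; 9 bits remain
Read 3: bits[15:20] width=5 -> value=31 (bin 11111); offset now 20 = byte 2 bit 4; 4 bits remain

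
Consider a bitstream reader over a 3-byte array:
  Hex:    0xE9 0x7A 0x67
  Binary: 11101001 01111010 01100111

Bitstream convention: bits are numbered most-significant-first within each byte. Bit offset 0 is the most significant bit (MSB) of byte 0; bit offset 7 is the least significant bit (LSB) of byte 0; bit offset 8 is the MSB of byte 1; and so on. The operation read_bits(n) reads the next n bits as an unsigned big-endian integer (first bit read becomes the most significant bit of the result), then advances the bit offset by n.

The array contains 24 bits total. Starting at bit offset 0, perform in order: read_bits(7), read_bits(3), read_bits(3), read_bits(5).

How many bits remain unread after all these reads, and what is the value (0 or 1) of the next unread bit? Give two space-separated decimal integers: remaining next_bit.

Read 1: bits[0:7] width=7 -> value=116 (bin 1110100); offset now 7 = byte 0 bit 7; 17 bits remain
Read 2: bits[7:10] width=3 -> value=5 (bin 101); offset now 10 = byte 1 bit 2; 14 bits remain
Read 3: bits[10:13] width=3 -> value=7 (bin 111); offset now 13 = byte 1 bit 5; 11 bits remain
Read 4: bits[13:18] width=5 -> value=9 (bin 01001); offset now 18 = byte 2 bit 2; 6 bits remain

Answer: 6 1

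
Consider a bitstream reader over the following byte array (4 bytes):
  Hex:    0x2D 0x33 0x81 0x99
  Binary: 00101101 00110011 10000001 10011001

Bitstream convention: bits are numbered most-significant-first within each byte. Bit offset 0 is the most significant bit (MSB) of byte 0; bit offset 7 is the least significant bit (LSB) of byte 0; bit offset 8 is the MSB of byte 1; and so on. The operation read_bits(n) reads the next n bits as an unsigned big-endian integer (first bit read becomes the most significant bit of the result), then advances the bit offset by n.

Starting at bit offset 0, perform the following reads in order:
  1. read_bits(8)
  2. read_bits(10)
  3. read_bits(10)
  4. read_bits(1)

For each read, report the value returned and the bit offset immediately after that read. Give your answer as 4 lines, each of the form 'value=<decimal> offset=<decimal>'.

Answer: value=45 offset=8
value=206 offset=18
value=25 offset=28
value=1 offset=29

Derivation:
Read 1: bits[0:8] width=8 -> value=45 (bin 00101101); offset now 8 = byte 1 bit 0; 24 bits remain
Read 2: bits[8:18] width=10 -> value=206 (bin 0011001110); offset now 18 = byte 2 bit 2; 14 bits remain
Read 3: bits[18:28] width=10 -> value=25 (bin 0000011001); offset now 28 = byte 3 bit 4; 4 bits remain
Read 4: bits[28:29] width=1 -> value=1 (bin 1); offset now 29 = byte 3 bit 5; 3 bits remain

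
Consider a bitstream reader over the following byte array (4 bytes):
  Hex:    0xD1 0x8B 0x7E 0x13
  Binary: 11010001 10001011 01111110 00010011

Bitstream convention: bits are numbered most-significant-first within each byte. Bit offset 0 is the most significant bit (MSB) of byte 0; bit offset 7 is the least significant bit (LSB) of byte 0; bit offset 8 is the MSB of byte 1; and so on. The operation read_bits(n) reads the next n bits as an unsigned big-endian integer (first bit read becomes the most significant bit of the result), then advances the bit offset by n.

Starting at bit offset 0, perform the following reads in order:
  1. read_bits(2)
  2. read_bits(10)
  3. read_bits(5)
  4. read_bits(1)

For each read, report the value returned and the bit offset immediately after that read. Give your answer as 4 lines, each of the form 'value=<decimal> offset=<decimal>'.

Read 1: bits[0:2] width=2 -> value=3 (bin 11); offset now 2 = byte 0 bit 2; 30 bits remain
Read 2: bits[2:12] width=10 -> value=280 (bin 0100011000); offset now 12 = byte 1 bit 4; 20 bits remain
Read 3: bits[12:17] width=5 -> value=22 (bin 10110); offset now 17 = byte 2 bit 1; 15 bits remain
Read 4: bits[17:18] width=1 -> value=1 (bin 1); offset now 18 = byte 2 bit 2; 14 bits remain

Answer: value=3 offset=2
value=280 offset=12
value=22 offset=17
value=1 offset=18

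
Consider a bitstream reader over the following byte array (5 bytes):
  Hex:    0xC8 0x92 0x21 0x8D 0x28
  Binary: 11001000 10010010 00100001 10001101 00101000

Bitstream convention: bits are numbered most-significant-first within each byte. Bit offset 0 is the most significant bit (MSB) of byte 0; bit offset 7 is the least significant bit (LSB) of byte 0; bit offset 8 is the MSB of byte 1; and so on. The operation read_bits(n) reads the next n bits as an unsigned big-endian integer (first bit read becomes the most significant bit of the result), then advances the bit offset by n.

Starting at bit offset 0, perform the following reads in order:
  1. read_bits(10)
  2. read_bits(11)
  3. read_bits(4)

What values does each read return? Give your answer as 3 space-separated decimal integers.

Read 1: bits[0:10] width=10 -> value=802 (bin 1100100010); offset now 10 = byte 1 bit 2; 30 bits remain
Read 2: bits[10:21] width=11 -> value=580 (bin 01001000100); offset now 21 = byte 2 bit 5; 19 bits remain
Read 3: bits[21:25] width=4 -> value=3 (bin 0011); offset now 25 = byte 3 bit 1; 15 bits remain

Answer: 802 580 3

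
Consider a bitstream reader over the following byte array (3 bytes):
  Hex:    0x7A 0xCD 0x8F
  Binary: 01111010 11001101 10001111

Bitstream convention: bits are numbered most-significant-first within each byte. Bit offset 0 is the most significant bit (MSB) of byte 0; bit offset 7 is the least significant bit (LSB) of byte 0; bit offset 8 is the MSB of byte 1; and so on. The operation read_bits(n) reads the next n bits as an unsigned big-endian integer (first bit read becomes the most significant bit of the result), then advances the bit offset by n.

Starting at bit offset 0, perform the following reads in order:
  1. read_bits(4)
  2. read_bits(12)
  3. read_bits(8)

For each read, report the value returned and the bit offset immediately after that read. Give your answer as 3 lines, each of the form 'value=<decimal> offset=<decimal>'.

Read 1: bits[0:4] width=4 -> value=7 (bin 0111); offset now 4 = byte 0 bit 4; 20 bits remain
Read 2: bits[4:16] width=12 -> value=2765 (bin 101011001101); offset now 16 = byte 2 bit 0; 8 bits remain
Read 3: bits[16:24] width=8 -> value=143 (bin 10001111); offset now 24 = byte 3 bit 0; 0 bits remain

Answer: value=7 offset=4
value=2765 offset=16
value=143 offset=24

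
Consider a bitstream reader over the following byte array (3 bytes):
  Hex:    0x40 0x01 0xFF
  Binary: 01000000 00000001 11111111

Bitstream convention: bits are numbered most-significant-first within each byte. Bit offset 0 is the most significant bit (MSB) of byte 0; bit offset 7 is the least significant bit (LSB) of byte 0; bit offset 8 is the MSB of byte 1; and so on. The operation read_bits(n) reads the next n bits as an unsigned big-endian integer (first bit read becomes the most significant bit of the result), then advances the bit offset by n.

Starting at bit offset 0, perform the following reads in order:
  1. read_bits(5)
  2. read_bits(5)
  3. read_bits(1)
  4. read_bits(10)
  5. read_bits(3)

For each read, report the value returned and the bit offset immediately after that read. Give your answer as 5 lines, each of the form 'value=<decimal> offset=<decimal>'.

Read 1: bits[0:5] width=5 -> value=8 (bin 01000); offset now 5 = byte 0 bit 5; 19 bits remain
Read 2: bits[5:10] width=5 -> value=0 (bin 00000); offset now 10 = byte 1 bit 2; 14 bits remain
Read 3: bits[10:11] width=1 -> value=0 (bin 0); offset now 11 = byte 1 bit 3; 13 bits remain
Read 4: bits[11:21] width=10 -> value=63 (bin 0000111111); offset now 21 = byte 2 bit 5; 3 bits remain
Read 5: bits[21:24] width=3 -> value=7 (bin 111); offset now 24 = byte 3 bit 0; 0 bits remain

Answer: value=8 offset=5
value=0 offset=10
value=0 offset=11
value=63 offset=21
value=7 offset=24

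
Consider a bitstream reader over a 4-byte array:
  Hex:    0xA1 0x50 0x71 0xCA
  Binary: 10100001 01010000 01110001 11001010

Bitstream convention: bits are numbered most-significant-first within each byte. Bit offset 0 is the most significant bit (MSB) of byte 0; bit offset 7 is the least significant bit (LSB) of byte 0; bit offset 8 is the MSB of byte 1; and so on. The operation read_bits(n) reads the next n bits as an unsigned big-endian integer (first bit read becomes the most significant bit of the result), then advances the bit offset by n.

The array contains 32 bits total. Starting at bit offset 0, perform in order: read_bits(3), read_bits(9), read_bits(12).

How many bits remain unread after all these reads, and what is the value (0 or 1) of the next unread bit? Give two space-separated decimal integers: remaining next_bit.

Answer: 8 1

Derivation:
Read 1: bits[0:3] width=3 -> value=5 (bin 101); offset now 3 = byte 0 bit 3; 29 bits remain
Read 2: bits[3:12] width=9 -> value=21 (bin 000010101); offset now 12 = byte 1 bit 4; 20 bits remain
Read 3: bits[12:24] width=12 -> value=113 (bin 000001110001); offset now 24 = byte 3 bit 0; 8 bits remain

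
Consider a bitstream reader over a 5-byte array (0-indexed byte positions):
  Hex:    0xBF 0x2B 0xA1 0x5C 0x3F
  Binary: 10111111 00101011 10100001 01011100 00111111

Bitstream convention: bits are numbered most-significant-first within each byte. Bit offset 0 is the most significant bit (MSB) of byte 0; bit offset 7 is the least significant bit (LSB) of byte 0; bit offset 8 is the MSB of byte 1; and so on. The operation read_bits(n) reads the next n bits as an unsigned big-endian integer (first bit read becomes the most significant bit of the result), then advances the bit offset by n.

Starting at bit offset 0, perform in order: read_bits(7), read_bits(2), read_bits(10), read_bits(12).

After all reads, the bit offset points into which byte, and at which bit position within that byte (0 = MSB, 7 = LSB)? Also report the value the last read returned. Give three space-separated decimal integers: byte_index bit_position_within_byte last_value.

Answer: 3 7 174

Derivation:
Read 1: bits[0:7] width=7 -> value=95 (bin 1011111); offset now 7 = byte 0 bit 7; 33 bits remain
Read 2: bits[7:9] width=2 -> value=2 (bin 10); offset now 9 = byte 1 bit 1; 31 bits remain
Read 3: bits[9:19] width=10 -> value=349 (bin 0101011101); offset now 19 = byte 2 bit 3; 21 bits remain
Read 4: bits[19:31] width=12 -> value=174 (bin 000010101110); offset now 31 = byte 3 bit 7; 9 bits remain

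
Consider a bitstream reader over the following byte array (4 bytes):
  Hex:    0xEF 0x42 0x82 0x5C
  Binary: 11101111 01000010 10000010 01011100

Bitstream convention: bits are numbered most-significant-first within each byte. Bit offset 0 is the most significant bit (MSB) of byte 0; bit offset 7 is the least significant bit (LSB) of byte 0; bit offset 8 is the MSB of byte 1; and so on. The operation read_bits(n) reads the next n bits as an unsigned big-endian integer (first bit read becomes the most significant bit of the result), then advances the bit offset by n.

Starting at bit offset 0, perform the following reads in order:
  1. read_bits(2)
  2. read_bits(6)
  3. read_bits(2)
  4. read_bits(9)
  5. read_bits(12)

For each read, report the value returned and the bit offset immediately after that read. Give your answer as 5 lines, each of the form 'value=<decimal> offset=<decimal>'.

Read 1: bits[0:2] width=2 -> value=3 (bin 11); offset now 2 = byte 0 bit 2; 30 bits remain
Read 2: bits[2:8] width=6 -> value=47 (bin 101111); offset now 8 = byte 1 bit 0; 24 bits remain
Read 3: bits[8:10] width=2 -> value=1 (bin 01); offset now 10 = byte 1 bit 2; 22 bits remain
Read 4: bits[10:19] width=9 -> value=20 (bin 000010100); offset now 19 = byte 2 bit 3; 13 bits remain
Read 5: bits[19:31] width=12 -> value=302 (bin 000100101110); offset now 31 = byte 3 bit 7; 1 bits remain

Answer: value=3 offset=2
value=47 offset=8
value=1 offset=10
value=20 offset=19
value=302 offset=31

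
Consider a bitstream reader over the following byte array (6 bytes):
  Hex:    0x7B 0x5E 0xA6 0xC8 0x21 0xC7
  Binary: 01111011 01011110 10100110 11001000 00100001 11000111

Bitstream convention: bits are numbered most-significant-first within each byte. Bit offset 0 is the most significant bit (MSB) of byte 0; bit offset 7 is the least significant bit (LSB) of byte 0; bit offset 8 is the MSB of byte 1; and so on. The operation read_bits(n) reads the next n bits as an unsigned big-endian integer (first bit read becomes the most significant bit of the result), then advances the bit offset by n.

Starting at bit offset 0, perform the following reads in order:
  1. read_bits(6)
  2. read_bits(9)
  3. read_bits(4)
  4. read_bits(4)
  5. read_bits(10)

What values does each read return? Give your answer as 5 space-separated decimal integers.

Answer: 30 431 5 3 400

Derivation:
Read 1: bits[0:6] width=6 -> value=30 (bin 011110); offset now 6 = byte 0 bit 6; 42 bits remain
Read 2: bits[6:15] width=9 -> value=431 (bin 110101111); offset now 15 = byte 1 bit 7; 33 bits remain
Read 3: bits[15:19] width=4 -> value=5 (bin 0101); offset now 19 = byte 2 bit 3; 29 bits remain
Read 4: bits[19:23] width=4 -> value=3 (bin 0011); offset now 23 = byte 2 bit 7; 25 bits remain
Read 5: bits[23:33] width=10 -> value=400 (bin 0110010000); offset now 33 = byte 4 bit 1; 15 bits remain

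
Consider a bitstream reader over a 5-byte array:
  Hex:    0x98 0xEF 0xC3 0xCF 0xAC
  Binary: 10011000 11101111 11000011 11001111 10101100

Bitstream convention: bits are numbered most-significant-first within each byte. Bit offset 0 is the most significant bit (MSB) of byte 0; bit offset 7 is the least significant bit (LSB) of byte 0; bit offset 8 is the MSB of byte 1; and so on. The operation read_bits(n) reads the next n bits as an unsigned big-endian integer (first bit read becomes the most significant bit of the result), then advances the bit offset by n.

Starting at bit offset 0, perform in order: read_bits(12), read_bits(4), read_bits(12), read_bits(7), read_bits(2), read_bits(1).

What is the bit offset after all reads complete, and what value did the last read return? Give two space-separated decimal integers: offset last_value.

Read 1: bits[0:12] width=12 -> value=2446 (bin 100110001110); offset now 12 = byte 1 bit 4; 28 bits remain
Read 2: bits[12:16] width=4 -> value=15 (bin 1111); offset now 16 = byte 2 bit 0; 24 bits remain
Read 3: bits[16:28] width=12 -> value=3132 (bin 110000111100); offset now 28 = byte 3 bit 4; 12 bits remain
Read 4: bits[28:35] width=7 -> value=125 (bin 1111101); offset now 35 = byte 4 bit 3; 5 bits remain
Read 5: bits[35:37] width=2 -> value=1 (bin 01); offset now 37 = byte 4 bit 5; 3 bits remain
Read 6: bits[37:38] width=1 -> value=1 (bin 1); offset now 38 = byte 4 bit 6; 2 bits remain

Answer: 38 1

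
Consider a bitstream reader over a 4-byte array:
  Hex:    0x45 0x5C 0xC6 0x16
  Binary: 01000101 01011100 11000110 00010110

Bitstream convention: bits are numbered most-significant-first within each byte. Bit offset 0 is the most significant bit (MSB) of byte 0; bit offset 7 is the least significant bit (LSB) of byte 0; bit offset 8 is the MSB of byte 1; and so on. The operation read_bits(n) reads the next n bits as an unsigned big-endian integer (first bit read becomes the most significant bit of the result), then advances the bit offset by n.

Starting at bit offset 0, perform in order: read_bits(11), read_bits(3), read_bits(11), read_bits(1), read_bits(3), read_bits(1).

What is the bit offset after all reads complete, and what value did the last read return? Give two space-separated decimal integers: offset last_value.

Answer: 30 1

Derivation:
Read 1: bits[0:11] width=11 -> value=554 (bin 01000101010); offset now 11 = byte 1 bit 3; 21 bits remain
Read 2: bits[11:14] width=3 -> value=7 (bin 111); offset now 14 = byte 1 bit 6; 18 bits remain
Read 3: bits[14:25] width=11 -> value=396 (bin 00110001100); offset now 25 = byte 3 bit 1; 7 bits remain
Read 4: bits[25:26] width=1 -> value=0 (bin 0); offset now 26 = byte 3 bit 2; 6 bits remain
Read 5: bits[26:29] width=3 -> value=2 (bin 010); offset now 29 = byte 3 bit 5; 3 bits remain
Read 6: bits[29:30] width=1 -> value=1 (bin 1); offset now 30 = byte 3 bit 6; 2 bits remain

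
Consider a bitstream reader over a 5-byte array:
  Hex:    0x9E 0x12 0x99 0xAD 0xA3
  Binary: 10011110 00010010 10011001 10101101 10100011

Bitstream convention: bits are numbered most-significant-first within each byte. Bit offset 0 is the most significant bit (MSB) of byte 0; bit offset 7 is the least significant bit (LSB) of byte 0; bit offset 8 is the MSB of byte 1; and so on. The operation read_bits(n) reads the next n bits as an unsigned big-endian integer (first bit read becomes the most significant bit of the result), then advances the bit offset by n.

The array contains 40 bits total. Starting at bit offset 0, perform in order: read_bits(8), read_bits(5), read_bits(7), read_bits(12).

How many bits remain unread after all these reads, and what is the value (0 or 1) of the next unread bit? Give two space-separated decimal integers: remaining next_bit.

Read 1: bits[0:8] width=8 -> value=158 (bin 10011110); offset now 8 = byte 1 bit 0; 32 bits remain
Read 2: bits[8:13] width=5 -> value=2 (bin 00010); offset now 13 = byte 1 bit 5; 27 bits remain
Read 3: bits[13:20] width=7 -> value=41 (bin 0101001); offset now 20 = byte 2 bit 4; 20 bits remain
Read 4: bits[20:32] width=12 -> value=2477 (bin 100110101101); offset now 32 = byte 4 bit 0; 8 bits remain

Answer: 8 1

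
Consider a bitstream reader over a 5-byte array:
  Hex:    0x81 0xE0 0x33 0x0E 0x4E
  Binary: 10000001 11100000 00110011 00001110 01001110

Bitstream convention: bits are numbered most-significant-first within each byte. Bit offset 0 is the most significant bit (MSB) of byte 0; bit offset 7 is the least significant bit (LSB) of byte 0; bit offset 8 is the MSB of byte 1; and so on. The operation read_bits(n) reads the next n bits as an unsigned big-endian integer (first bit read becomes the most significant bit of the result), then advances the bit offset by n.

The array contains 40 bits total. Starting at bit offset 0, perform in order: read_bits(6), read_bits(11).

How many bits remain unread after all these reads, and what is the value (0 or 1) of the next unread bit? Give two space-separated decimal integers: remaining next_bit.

Read 1: bits[0:6] width=6 -> value=32 (bin 100000); offset now 6 = byte 0 bit 6; 34 bits remain
Read 2: bits[6:17] width=11 -> value=960 (bin 01111000000); offset now 17 = byte 2 bit 1; 23 bits remain

Answer: 23 0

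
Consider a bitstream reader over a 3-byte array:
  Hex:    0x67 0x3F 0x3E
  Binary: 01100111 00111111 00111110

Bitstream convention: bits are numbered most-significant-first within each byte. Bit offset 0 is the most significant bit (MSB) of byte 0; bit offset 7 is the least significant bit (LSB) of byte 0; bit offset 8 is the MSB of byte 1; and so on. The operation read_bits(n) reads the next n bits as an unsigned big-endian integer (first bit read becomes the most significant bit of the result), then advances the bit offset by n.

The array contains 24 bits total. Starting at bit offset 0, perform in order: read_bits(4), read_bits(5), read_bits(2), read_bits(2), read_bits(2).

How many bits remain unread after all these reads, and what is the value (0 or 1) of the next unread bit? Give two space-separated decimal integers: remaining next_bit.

Answer: 9 1

Derivation:
Read 1: bits[0:4] width=4 -> value=6 (bin 0110); offset now 4 = byte 0 bit 4; 20 bits remain
Read 2: bits[4:9] width=5 -> value=14 (bin 01110); offset now 9 = byte 1 bit 1; 15 bits remain
Read 3: bits[9:11] width=2 -> value=1 (bin 01); offset now 11 = byte 1 bit 3; 13 bits remain
Read 4: bits[11:13] width=2 -> value=3 (bin 11); offset now 13 = byte 1 bit 5; 11 bits remain
Read 5: bits[13:15] width=2 -> value=3 (bin 11); offset now 15 = byte 1 bit 7; 9 bits remain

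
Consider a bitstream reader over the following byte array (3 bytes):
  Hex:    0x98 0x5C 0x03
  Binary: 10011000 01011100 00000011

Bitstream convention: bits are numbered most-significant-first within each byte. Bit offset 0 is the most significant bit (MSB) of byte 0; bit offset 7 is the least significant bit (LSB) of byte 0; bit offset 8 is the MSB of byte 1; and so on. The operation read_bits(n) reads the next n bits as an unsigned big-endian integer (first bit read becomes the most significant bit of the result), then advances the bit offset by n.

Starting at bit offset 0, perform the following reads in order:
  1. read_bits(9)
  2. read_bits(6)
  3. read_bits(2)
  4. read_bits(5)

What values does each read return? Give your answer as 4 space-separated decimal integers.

Read 1: bits[0:9] width=9 -> value=304 (bin 100110000); offset now 9 = byte 1 bit 1; 15 bits remain
Read 2: bits[9:15] width=6 -> value=46 (bin 101110); offset now 15 = byte 1 bit 7; 9 bits remain
Read 3: bits[15:17] width=2 -> value=0 (bin 00); offset now 17 = byte 2 bit 1; 7 bits remain
Read 4: bits[17:22] width=5 -> value=0 (bin 00000); offset now 22 = byte 2 bit 6; 2 bits remain

Answer: 304 46 0 0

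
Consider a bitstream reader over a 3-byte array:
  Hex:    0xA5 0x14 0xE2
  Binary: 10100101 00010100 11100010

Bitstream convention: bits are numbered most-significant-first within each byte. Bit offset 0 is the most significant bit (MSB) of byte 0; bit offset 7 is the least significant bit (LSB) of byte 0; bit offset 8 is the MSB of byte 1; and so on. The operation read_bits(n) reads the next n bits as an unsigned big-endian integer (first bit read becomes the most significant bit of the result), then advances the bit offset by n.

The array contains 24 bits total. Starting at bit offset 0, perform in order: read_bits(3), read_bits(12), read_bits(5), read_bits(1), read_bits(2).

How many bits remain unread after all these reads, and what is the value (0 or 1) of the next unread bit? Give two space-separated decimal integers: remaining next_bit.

Answer: 1 0

Derivation:
Read 1: bits[0:3] width=3 -> value=5 (bin 101); offset now 3 = byte 0 bit 3; 21 bits remain
Read 2: bits[3:15] width=12 -> value=650 (bin 001010001010); offset now 15 = byte 1 bit 7; 9 bits remain
Read 3: bits[15:20] width=5 -> value=14 (bin 01110); offset now 20 = byte 2 bit 4; 4 bits remain
Read 4: bits[20:21] width=1 -> value=0 (bin 0); offset now 21 = byte 2 bit 5; 3 bits remain
Read 5: bits[21:23] width=2 -> value=1 (bin 01); offset now 23 = byte 2 bit 7; 1 bits remain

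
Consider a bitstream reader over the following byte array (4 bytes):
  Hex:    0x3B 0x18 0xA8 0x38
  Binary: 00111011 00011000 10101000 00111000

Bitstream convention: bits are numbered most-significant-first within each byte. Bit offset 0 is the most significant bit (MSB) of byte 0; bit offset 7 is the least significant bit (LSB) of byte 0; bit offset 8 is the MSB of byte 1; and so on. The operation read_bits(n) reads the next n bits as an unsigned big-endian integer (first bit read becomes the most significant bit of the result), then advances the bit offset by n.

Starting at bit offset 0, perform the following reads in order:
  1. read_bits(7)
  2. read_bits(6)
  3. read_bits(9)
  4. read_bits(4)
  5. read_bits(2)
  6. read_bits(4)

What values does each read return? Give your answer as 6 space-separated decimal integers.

Answer: 29 35 42 0 3 8

Derivation:
Read 1: bits[0:7] width=7 -> value=29 (bin 0011101); offset now 7 = byte 0 bit 7; 25 bits remain
Read 2: bits[7:13] width=6 -> value=35 (bin 100011); offset now 13 = byte 1 bit 5; 19 bits remain
Read 3: bits[13:22] width=9 -> value=42 (bin 000101010); offset now 22 = byte 2 bit 6; 10 bits remain
Read 4: bits[22:26] width=4 -> value=0 (bin 0000); offset now 26 = byte 3 bit 2; 6 bits remain
Read 5: bits[26:28] width=2 -> value=3 (bin 11); offset now 28 = byte 3 bit 4; 4 bits remain
Read 6: bits[28:32] width=4 -> value=8 (bin 1000); offset now 32 = byte 4 bit 0; 0 bits remain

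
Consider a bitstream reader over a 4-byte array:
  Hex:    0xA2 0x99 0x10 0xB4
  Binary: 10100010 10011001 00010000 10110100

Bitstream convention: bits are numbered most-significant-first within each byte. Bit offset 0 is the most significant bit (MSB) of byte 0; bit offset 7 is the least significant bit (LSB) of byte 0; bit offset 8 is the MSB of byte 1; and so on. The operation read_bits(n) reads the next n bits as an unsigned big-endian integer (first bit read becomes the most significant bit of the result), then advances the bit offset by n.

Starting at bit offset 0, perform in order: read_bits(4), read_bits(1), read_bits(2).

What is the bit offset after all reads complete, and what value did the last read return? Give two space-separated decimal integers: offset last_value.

Read 1: bits[0:4] width=4 -> value=10 (bin 1010); offset now 4 = byte 0 bit 4; 28 bits remain
Read 2: bits[4:5] width=1 -> value=0 (bin 0); offset now 5 = byte 0 bit 5; 27 bits remain
Read 3: bits[5:7] width=2 -> value=1 (bin 01); offset now 7 = byte 0 bit 7; 25 bits remain

Answer: 7 1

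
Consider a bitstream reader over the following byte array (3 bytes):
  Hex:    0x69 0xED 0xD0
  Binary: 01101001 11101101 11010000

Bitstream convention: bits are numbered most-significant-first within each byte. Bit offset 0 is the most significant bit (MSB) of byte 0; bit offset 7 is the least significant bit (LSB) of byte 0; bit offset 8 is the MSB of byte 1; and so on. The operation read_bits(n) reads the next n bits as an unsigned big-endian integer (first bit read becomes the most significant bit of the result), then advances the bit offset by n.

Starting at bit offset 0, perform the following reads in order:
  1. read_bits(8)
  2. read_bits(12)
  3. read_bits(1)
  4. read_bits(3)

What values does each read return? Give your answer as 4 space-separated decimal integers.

Answer: 105 3805 0 0

Derivation:
Read 1: bits[0:8] width=8 -> value=105 (bin 01101001); offset now 8 = byte 1 bit 0; 16 bits remain
Read 2: bits[8:20] width=12 -> value=3805 (bin 111011011101); offset now 20 = byte 2 bit 4; 4 bits remain
Read 3: bits[20:21] width=1 -> value=0 (bin 0); offset now 21 = byte 2 bit 5; 3 bits remain
Read 4: bits[21:24] width=3 -> value=0 (bin 000); offset now 24 = byte 3 bit 0; 0 bits remain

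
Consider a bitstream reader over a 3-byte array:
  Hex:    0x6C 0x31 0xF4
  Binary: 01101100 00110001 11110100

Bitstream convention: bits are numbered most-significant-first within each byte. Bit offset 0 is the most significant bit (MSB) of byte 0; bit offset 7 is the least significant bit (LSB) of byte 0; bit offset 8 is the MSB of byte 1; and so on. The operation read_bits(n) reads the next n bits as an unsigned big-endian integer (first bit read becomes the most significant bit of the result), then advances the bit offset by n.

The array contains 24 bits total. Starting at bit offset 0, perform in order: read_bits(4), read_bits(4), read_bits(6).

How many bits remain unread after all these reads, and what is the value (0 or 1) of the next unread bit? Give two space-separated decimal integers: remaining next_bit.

Read 1: bits[0:4] width=4 -> value=6 (bin 0110); offset now 4 = byte 0 bit 4; 20 bits remain
Read 2: bits[4:8] width=4 -> value=12 (bin 1100); offset now 8 = byte 1 bit 0; 16 bits remain
Read 3: bits[8:14] width=6 -> value=12 (bin 001100); offset now 14 = byte 1 bit 6; 10 bits remain

Answer: 10 0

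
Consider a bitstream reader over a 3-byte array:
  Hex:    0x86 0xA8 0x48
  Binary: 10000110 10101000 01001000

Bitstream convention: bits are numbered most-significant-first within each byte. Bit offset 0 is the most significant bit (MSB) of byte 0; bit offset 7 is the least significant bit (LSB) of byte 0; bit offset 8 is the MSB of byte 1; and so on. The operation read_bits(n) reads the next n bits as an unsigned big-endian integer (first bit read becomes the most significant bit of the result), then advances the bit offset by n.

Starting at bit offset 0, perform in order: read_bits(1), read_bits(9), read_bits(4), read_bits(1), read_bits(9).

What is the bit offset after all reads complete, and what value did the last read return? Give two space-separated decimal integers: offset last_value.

Read 1: bits[0:1] width=1 -> value=1 (bin 1); offset now 1 = byte 0 bit 1; 23 bits remain
Read 2: bits[1:10] width=9 -> value=26 (bin 000011010); offset now 10 = byte 1 bit 2; 14 bits remain
Read 3: bits[10:14] width=4 -> value=10 (bin 1010); offset now 14 = byte 1 bit 6; 10 bits remain
Read 4: bits[14:15] width=1 -> value=0 (bin 0); offset now 15 = byte 1 bit 7; 9 bits remain
Read 5: bits[15:24] width=9 -> value=72 (bin 001001000); offset now 24 = byte 3 bit 0; 0 bits remain

Answer: 24 72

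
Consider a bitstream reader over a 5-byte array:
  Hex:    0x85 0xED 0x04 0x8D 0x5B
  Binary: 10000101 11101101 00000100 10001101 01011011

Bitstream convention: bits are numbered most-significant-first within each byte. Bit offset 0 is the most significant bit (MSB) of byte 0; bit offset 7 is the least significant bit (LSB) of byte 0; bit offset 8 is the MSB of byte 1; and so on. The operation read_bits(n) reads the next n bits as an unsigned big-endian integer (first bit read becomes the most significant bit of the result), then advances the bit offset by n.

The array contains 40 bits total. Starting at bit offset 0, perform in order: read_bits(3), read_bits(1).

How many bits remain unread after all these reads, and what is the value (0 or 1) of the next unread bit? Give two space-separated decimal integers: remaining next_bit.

Read 1: bits[0:3] width=3 -> value=4 (bin 100); offset now 3 = byte 0 bit 3; 37 bits remain
Read 2: bits[3:4] width=1 -> value=0 (bin 0); offset now 4 = byte 0 bit 4; 36 bits remain

Answer: 36 0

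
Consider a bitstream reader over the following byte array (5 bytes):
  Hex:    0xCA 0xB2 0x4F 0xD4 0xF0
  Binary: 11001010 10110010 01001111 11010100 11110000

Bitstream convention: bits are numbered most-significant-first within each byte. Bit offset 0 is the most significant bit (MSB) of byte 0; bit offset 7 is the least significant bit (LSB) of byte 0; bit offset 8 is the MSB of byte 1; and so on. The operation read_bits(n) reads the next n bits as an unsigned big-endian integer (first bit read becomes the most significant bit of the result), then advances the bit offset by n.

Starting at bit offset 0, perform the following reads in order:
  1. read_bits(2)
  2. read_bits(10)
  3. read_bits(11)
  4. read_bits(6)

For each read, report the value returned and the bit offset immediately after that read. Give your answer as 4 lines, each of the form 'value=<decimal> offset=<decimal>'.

Answer: value=3 offset=2
value=171 offset=12
value=295 offset=23
value=58 offset=29

Derivation:
Read 1: bits[0:2] width=2 -> value=3 (bin 11); offset now 2 = byte 0 bit 2; 38 bits remain
Read 2: bits[2:12] width=10 -> value=171 (bin 0010101011); offset now 12 = byte 1 bit 4; 28 bits remain
Read 3: bits[12:23] width=11 -> value=295 (bin 00100100111); offset now 23 = byte 2 bit 7; 17 bits remain
Read 4: bits[23:29] width=6 -> value=58 (bin 111010); offset now 29 = byte 3 bit 5; 11 bits remain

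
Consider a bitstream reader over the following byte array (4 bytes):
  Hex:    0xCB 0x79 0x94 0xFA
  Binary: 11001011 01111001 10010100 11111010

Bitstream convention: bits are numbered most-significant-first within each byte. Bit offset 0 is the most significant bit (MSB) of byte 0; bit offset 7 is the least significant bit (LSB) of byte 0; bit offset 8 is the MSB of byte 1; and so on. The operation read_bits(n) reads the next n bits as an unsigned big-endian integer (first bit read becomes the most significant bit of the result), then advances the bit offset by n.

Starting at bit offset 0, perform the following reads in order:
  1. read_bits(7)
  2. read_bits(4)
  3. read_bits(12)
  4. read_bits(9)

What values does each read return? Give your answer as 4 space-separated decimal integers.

Read 1: bits[0:7] width=7 -> value=101 (bin 1100101); offset now 7 = byte 0 bit 7; 25 bits remain
Read 2: bits[7:11] width=4 -> value=11 (bin 1011); offset now 11 = byte 1 bit 3; 21 bits remain
Read 3: bits[11:23] width=12 -> value=3274 (bin 110011001010); offset now 23 = byte 2 bit 7; 9 bits remain
Read 4: bits[23:32] width=9 -> value=250 (bin 011111010); offset now 32 = byte 4 bit 0; 0 bits remain

Answer: 101 11 3274 250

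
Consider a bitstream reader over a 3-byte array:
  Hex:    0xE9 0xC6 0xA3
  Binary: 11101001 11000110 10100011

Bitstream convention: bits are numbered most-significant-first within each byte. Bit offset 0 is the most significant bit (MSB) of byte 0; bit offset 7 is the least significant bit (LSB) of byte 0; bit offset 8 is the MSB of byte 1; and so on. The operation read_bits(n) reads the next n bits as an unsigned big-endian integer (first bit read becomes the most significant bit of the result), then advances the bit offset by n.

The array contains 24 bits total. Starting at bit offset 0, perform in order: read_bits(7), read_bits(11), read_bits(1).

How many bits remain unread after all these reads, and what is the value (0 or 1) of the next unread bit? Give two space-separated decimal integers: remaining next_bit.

Read 1: bits[0:7] width=7 -> value=116 (bin 1110100); offset now 7 = byte 0 bit 7; 17 bits remain
Read 2: bits[7:18] width=11 -> value=1818 (bin 11100011010); offset now 18 = byte 2 bit 2; 6 bits remain
Read 3: bits[18:19] width=1 -> value=1 (bin 1); offset now 19 = byte 2 bit 3; 5 bits remain

Answer: 5 0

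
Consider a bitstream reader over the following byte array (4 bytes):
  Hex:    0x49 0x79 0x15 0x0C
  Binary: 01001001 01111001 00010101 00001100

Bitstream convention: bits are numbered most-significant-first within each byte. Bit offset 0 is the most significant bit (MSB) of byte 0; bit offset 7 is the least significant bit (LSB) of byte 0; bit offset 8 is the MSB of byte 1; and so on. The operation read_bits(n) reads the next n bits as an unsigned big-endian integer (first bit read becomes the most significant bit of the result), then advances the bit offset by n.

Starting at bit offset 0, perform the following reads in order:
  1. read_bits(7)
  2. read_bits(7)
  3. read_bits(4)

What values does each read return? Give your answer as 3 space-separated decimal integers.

Answer: 36 94 4

Derivation:
Read 1: bits[0:7] width=7 -> value=36 (bin 0100100); offset now 7 = byte 0 bit 7; 25 bits remain
Read 2: bits[7:14] width=7 -> value=94 (bin 1011110); offset now 14 = byte 1 bit 6; 18 bits remain
Read 3: bits[14:18] width=4 -> value=4 (bin 0100); offset now 18 = byte 2 bit 2; 14 bits remain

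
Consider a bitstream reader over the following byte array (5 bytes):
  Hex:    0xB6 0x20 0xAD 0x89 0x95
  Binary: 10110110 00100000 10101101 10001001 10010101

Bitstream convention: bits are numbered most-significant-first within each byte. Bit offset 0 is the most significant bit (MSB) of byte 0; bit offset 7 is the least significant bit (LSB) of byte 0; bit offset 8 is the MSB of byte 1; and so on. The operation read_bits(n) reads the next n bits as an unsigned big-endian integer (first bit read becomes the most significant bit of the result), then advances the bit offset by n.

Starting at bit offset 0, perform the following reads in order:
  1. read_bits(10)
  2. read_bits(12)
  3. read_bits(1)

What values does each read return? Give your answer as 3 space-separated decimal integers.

Read 1: bits[0:10] width=10 -> value=728 (bin 1011011000); offset now 10 = byte 1 bit 2; 30 bits remain
Read 2: bits[10:22] width=12 -> value=2091 (bin 100000101011); offset now 22 = byte 2 bit 6; 18 bits remain
Read 3: bits[22:23] width=1 -> value=0 (bin 0); offset now 23 = byte 2 bit 7; 17 bits remain

Answer: 728 2091 0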